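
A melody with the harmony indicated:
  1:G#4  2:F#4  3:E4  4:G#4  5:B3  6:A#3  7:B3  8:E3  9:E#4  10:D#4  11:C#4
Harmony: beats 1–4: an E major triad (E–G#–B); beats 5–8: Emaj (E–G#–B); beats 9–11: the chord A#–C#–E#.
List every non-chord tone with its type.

The harmony at that moment is E major triad (E, G#, B); F#4 is not a chord tone.
It is approached by step down from G#4 and left by step down to E4.
Step in, step out in the same direction — a passing tone.
The harmony at that moment is E major triad (E, G#, B); A#3 is not a chord tone.
It is approached by step down from B3 and left by step up to B3.
Step away and step back to the same note — a neighbor tone (lower neighbor).
The harmony at that moment is A# minor triad (A#, C#, E#); D#4 is not a chord tone.
It is approached by step down from E#4 and left by step down to C#4.
Step in, step out in the same direction — a passing tone.

F#4 (beat 2) — passing tone; A#3 (beat 6) — neighbor tone; D#4 (beat 10) — passing tone.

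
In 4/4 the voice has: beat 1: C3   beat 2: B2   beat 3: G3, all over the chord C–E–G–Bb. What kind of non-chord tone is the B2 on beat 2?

Escape tone.

The harmony at that moment is C dominant seventh chord (C, E, G, Bb); B2 is not a chord tone.
It is approached by step down from C3 and left by leap up to G3.
Step in, leap out, on a weak beat — an escape tone.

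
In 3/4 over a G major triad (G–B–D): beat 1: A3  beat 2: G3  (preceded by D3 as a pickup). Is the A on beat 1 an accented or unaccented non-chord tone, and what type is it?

The harmony at that moment is G major triad (G, B, D); A3 is not a chord tone.
It is approached by leap up from D3 and left by step down to G3.
Leap in, step out — an appoggiatura.
It falls on the downbeat, so it is accented.

Accented appoggiatura.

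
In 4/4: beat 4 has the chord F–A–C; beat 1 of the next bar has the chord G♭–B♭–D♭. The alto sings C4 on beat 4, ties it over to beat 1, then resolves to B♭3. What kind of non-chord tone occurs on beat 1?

Suspension.

The harmony at that moment is G♭ major triad (G♭, B♭, D♭); C4 is not a chord tone.
It is held over (the same pitch as the preceding C4) and left by step down to B♭3.
Held over from the previous chord and resolving down by step — a suspension.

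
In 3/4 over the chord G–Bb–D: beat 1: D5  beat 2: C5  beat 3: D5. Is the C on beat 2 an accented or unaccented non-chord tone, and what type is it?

The harmony at that moment is G minor triad (G, Bb, D); C5 is not a chord tone.
It is approached by step down from D5 and left by step up to D5.
Step away and step back to the same note — a neighbor tone (lower neighbor).
It falls on a weak beat, so it is unaccented.

Unaccented neighbor tone.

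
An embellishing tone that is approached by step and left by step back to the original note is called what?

Approach: by step. Departure: by step in the opposite direction, back to the starting pitch.
Stepwise on both sides but reversing to return to the same chord tone — a neighbor tone. (Had it continued onward in the same direction it would be a passing tone instead.)

Neighbor tone.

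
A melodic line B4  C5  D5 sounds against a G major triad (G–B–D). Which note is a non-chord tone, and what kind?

C5 is a passing tone.

The harmony at that moment is G major triad (G, B, D); C5 is not a chord tone.
It is approached by step up from B4 and left by step up to D5.
Step in, step out in the same direction — a passing tone.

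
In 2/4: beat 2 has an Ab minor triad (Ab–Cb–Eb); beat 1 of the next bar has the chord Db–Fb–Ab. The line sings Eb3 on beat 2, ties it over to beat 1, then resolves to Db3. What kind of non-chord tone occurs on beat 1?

Suspension.

The harmony at that moment is Db minor triad (Db, Fb, Ab); Eb3 is not a chord tone.
It is held over (the same pitch as the preceding Eb3) and left by step down to Db3.
Held over from the previous chord and resolving down by step — a suspension.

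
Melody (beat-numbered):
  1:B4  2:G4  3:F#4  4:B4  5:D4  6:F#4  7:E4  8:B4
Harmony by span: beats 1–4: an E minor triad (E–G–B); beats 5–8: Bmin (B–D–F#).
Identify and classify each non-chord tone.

The harmony at that moment is E minor triad (E, G, B); F#4 is not a chord tone.
It is approached by step down from G4 and left by leap up to B4.
Step in, leap out — an escape tone.
The harmony at that moment is B minor triad (B, D, F#); E4 is not a chord tone.
It is approached by step down from F#4 and left by leap up to B4.
Step in, leap out — an escape tone.

F#4 (beat 3) — escape tone; E4 (beat 7) — escape tone.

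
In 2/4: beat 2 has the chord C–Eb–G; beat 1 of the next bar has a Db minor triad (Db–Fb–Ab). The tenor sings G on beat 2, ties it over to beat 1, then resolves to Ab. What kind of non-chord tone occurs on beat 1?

The harmony at that moment is Db minor triad (Db, Fb, Ab); G is not a chord tone.
It is held over (the same pitch as the preceding G) and left by step up to Ab.
Held over from the previous chord and resolving up by step — a retardation.

Retardation.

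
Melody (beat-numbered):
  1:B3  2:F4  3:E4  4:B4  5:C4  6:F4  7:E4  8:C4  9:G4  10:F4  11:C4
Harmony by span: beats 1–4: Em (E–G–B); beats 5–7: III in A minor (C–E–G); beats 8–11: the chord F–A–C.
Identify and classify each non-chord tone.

F4 (beat 2) — appoggiatura; F4 (beat 6) — appoggiatura; G4 (beat 9) — appoggiatura.

The harmony at that moment is E minor triad (E, G, B); F4 is not a chord tone.
It is approached by leap up from B3 and left by step down to E4.
Leap in, step out — an appoggiatura.
The harmony at that moment is C major triad (C, E, G); F4 is not a chord tone.
It is approached by leap up from C4 and left by step down to E4.
Leap in, step out — an appoggiatura.
The harmony at that moment is F major triad (F, A, C); G4 is not a chord tone.
It is approached by leap up from C4 and left by step down to F4.
Leap in, step out — an appoggiatura.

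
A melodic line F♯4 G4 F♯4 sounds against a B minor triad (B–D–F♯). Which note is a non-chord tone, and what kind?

The harmony at that moment is B minor triad (B, D, F♯); G4 is not a chord tone.
It is approached by step up from F♯4 and left by step down to F♯4.
Step away and step back to the same note — a neighbor tone (upper neighbor).

G4 is a neighbor tone.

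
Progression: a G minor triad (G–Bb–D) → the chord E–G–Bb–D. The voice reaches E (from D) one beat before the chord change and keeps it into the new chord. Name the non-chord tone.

E is an anticipation.

The harmony at that moment is G minor triad (G, Bb, D); E is not a chord tone.
It is approached by step up from D and then sustained as the same pitch into the next harmony.
Arriving early and becoming a chord tone when the harmony changes — an anticipation.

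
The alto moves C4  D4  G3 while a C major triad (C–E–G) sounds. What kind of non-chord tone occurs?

D4 is an escape tone.

The harmony at that moment is C major triad (C, E, G); D4 is not a chord tone.
It is approached by step up from C4 and left by leap down to G3.
Step in, leap out — an escape tone.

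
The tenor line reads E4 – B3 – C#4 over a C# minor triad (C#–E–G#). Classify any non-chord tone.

B3 is an appoggiatura.

The harmony at that moment is C# minor triad (C#, E, G#); B3 is not a chord tone.
It is approached by leap down from E4 and left by step up to C#4.
Leap in, step out — an appoggiatura.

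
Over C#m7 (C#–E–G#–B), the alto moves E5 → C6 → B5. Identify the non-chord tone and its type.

The harmony at that moment is C# minor seventh chord (C#, E, G#, B); C6 is not a chord tone.
It is approached by leap up from E5 and left by step down to B5.
Leap in, step out — an appoggiatura.

C6 is an appoggiatura.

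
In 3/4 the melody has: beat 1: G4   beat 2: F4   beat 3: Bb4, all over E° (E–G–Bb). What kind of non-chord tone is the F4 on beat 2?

The harmony at that moment is E diminished triad (E, G, Bb); F4 is not a chord tone.
It is approached by step down from G4 and left by leap up to Bb4.
Step in, leap out, on a weak beat — an escape tone.

Escape tone.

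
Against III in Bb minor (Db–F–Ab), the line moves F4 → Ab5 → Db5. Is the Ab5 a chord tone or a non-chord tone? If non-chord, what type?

Chord tone (the fifth of Db major triad).

Db major triad contains Db, F, Ab; Ab is the fifth, so it is a chord tone.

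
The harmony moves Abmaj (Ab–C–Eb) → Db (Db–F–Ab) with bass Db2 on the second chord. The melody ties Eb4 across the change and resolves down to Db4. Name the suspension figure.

9–8 suspension.

At the second chord the bass is Db2. The suspended Eb4 lies a ninth above the bass; after resolving down by step to Db4, the interval above the bass becomes an octave.
Suspension figures are named by those two intervals: 9–8.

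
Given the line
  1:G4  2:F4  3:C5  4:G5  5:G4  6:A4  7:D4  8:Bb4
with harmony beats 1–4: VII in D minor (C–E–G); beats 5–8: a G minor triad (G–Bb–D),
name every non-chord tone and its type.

The harmony at that moment is C major triad (C, E, G); F4 is not a chord tone.
It is approached by step down from G4 and left by leap up to C5.
Step in, leap out — an escape tone.
The harmony at that moment is G minor triad (G, Bb, D); A4 is not a chord tone.
It is approached by step up from G4 and left by leap down to D4.
Step in, leap out — an escape tone.

F4 (beat 2) — escape tone; A4 (beat 6) — escape tone.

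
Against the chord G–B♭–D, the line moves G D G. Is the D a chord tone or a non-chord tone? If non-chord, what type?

G minor triad contains G, B♭, D; D is the fifth, so it is a chord tone.

Chord tone (the fifth of G minor triad).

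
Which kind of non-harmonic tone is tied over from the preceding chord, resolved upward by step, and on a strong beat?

Approach: by preparation — the pitch is first a chord tone, then held (tied or repeated) while the harmony changes under it. Departure: up by step. Metric position: strong.
A prepared dissonance that resolves upward by step — a retardation. (The same figure resolving downward would be a suspension.)

Retardation.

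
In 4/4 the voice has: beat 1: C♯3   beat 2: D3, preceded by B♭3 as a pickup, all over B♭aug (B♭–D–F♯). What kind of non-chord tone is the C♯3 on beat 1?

Appoggiatura.

The harmony at that moment is B♭ augmented triad (B♭, D, F♯); C♯3 is not a chord tone.
It is approached by leap down from B♭3 and left by step up to D3.
Leap in, step out, metrically accented — an appoggiatura.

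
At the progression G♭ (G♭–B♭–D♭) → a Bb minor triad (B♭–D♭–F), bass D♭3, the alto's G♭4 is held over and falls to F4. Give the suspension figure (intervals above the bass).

At the second chord the bass is D♭3. The suspended G♭4 lies a fourth above the bass; after resolving down by step to F4, the interval above the bass becomes a third.
Suspension figures are named by those two intervals: 4–3.

4–3 suspension.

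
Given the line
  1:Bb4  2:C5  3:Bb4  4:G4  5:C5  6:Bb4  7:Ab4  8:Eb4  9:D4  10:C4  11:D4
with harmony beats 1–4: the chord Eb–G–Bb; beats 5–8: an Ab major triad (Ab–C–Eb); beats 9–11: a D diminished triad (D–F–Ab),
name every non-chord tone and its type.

The harmony at that moment is Eb major triad (Eb, G, Bb); C5 is not a chord tone.
It is approached by step up from Bb4 and left by step down to Bb4.
Step away and step back to the same note — a neighbor tone (upper neighbor).
The harmony at that moment is Ab major triad (Ab, C, Eb); Bb4 is not a chord tone.
It is approached by step down from C5 and left by step down to Ab4.
Step in, step out in the same direction — a passing tone.
The harmony at that moment is D diminished triad (D, F, Ab); C4 is not a chord tone.
It is approached by step down from D4 and left by step up to D4.
Step away and step back to the same note — a neighbor tone (lower neighbor).

C5 (beat 2) — neighbor tone; Bb4 (beat 6) — passing tone; C4 (beat 10) — neighbor tone.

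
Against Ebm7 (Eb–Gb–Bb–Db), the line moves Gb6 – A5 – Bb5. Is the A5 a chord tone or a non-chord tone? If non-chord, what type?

The harmony at that moment is Eb minor seventh chord (Eb, Gb, Bb, Db); A5 is not a chord tone.
It is approached by leap down from Gb6 and left by step up to Bb5.
Leap in, step out — an appoggiatura.

Non-chord tone — an appoggiatura.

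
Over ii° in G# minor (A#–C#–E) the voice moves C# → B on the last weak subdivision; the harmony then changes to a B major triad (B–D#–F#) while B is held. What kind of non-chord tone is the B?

The harmony at that moment is A# diminished triad (A#, C#, E); B is not a chord tone.
It is approached by step down from C# and then sustained as the same pitch into the next harmony.
Arriving early and becoming a chord tone when the harmony changes — an anticipation.

B is an anticipation.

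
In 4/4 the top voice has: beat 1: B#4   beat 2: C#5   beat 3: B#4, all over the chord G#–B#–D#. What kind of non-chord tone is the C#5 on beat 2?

The harmony at that moment is G# major triad (G#, B#, D#); C#5 is not a chord tone.
It is approached by step up from B#4 and left by step down to B#4.
Step away and step back to the same note — a neighbor tone (upper neighbor).

Upper neighbor tone.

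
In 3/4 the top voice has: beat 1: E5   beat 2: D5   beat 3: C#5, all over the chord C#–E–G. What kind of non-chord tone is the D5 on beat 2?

The harmony at that moment is C# diminished triad (C#, E, G); D5 is not a chord tone.
It is approached by step down from E5 and left by step down to C#5.
Step in, step out in the same direction — a passing tone.

Passing tone.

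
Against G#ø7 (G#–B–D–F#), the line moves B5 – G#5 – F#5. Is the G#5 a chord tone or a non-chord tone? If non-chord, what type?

G# half-diminished seventh chord contains G#, B, D, F#; G# is the root, so it is a chord tone.

Chord tone (the root of G# half-diminished seventh chord).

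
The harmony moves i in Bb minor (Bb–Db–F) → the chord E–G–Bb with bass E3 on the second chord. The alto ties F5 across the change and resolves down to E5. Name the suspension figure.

At the second chord the bass is E3. The suspended F5 lies a ninth above the bass; after resolving down by step to E5, the interval above the bass becomes an octave.
Suspension figures are named by those two intervals: 9–8.

9–8 suspension.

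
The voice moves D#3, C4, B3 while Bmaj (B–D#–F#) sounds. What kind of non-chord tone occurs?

C4 is an appoggiatura.

The harmony at that moment is B major triad (B, D#, F#); C4 is not a chord tone.
It is approached by leap up from D#3 and left by step down to B3.
Leap in, step out — an appoggiatura.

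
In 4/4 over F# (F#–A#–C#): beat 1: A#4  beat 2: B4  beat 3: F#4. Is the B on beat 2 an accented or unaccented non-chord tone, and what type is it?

Unaccented escape tone.

The harmony at that moment is F# major triad (F#, A#, C#); B4 is not a chord tone.
It is approached by step up from A#4 and left by leap down to F#4.
Step in, leap out — an escape tone.
It falls on a weak beat, so it is unaccented.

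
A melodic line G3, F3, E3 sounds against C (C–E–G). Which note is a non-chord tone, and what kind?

The harmony at that moment is C major triad (C, E, G); F3 is not a chord tone.
It is approached by step down from G3 and left by step down to E3.
Step in, step out in the same direction — a passing tone.

F3 is a passing tone.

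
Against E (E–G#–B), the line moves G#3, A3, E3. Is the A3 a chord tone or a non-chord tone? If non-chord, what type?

Non-chord tone — an escape tone.

The harmony at that moment is E major triad (E, G#, B); A3 is not a chord tone.
It is approached by step up from G#3 and left by leap down to E3.
Step in, leap out — an escape tone.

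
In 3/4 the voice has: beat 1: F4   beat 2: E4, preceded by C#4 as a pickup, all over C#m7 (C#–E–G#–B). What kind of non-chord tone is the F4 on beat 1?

Appoggiatura.

The harmony at that moment is C# minor seventh chord (C#, E, G#, B); F4 is not a chord tone.
It is approached by leap up from C#4 and left by step down to E4.
Leap in, step out, metrically accented — an appoggiatura.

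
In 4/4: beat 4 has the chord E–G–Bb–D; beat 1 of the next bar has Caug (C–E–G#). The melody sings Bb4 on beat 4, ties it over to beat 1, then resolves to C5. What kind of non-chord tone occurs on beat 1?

The harmony at that moment is C augmented triad (C, E, G#); Bb4 is not a chord tone.
It is held over (the same pitch as the preceding Bb4) and left by step up to C5.
Held over from the previous chord and resolving up by step — a retardation.

Retardation.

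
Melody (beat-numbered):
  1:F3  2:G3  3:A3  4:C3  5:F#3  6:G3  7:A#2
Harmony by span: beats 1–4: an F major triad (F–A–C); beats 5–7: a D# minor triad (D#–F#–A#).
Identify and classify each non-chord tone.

G3 (beat 2) — passing tone; G3 (beat 6) — escape tone.

The harmony at that moment is F major triad (F, A, C); G3 is not a chord tone.
It is approached by step up from F3 and left by step up to A3.
Step in, step out in the same direction — a passing tone.
The harmony at that moment is D# minor triad (D#, F#, A#); G3 is not a chord tone.
It is approached by step up from F#3 and left by leap down to A#2.
Step in, leap out — an escape tone.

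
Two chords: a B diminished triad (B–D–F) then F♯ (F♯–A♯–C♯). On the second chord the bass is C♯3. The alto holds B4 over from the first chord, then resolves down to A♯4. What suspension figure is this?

7–6 suspension.

At the second chord the bass is C♯3. The suspended B4 lies a seventh above the bass; after resolving down by step to A♯4, the interval above the bass becomes a sixth.
Suspension figures are named by those two intervals: 7–6.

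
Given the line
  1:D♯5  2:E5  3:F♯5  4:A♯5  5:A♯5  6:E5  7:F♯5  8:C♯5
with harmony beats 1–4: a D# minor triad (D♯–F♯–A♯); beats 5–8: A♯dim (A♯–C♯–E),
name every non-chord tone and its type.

The harmony at that moment is D♯ minor triad (D♯, F♯, A♯); E5 is not a chord tone.
It is approached by step up from D♯5 and left by step up to F♯5.
Step in, step out in the same direction — a passing tone.
The harmony at that moment is A♯ diminished triad (A♯, C♯, E); F♯5 is not a chord tone.
It is approached by step up from E5 and left by leap down to C♯5.
Step in, leap out — an escape tone.

E5 (beat 2) — passing tone; F♯5 (beat 7) — escape tone.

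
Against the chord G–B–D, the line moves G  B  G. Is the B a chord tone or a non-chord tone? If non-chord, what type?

Chord tone (the third of G major triad).

G major triad contains G, B, D; B is the third, so it is a chord tone.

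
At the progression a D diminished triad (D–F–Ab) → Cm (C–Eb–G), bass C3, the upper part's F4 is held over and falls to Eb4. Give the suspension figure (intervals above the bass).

At the second chord the bass is C3. The suspended F4 lies a fourth above the bass; after resolving down by step to Eb4, the interval above the bass becomes a third.
Suspension figures are named by those two intervals: 4–3.

4–3 suspension.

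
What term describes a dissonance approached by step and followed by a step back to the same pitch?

Neighbor tone.

Approach: by step. Departure: by step in the opposite direction, back to the starting pitch.
Stepwise on both sides but reversing to return to the same chord tone — a neighbor tone. (Had it continued onward in the same direction it would be a passing tone instead.)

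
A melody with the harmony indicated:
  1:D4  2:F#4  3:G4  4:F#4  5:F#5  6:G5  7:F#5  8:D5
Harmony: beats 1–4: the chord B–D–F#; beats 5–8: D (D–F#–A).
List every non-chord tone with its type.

The harmony at that moment is B minor triad (B, D, F#); G4 is not a chord tone.
It is approached by step up from F#4 and left by step down to F#4.
Step away and step back to the same note — a neighbor tone (upper neighbor).
The harmony at that moment is D major triad (D, F#, A); G5 is not a chord tone.
It is approached by step up from F#5 and left by step down to F#5.
Step away and step back to the same note — a neighbor tone (upper neighbor).

G4 (beat 3) — neighbor tone; G5 (beat 6) — neighbor tone.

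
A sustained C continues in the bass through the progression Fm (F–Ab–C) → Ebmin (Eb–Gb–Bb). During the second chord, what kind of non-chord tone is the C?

The harmony at that moment is Eb minor triad (Eb, Gb, Bb); C is not a chord tone.
It is held over (the same pitch as the preceding C) and then sustained as the same pitch into the next harmony.
Sustained through a change of harmony — a pedal tone.

Pedal tone (pedal point).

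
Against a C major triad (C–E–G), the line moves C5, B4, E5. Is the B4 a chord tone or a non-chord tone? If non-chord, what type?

Non-chord tone — an escape tone.

The harmony at that moment is C major triad (C, E, G); B4 is not a chord tone.
It is approached by step down from C5 and left by leap up to E5.
Step in, leap out — an escape tone.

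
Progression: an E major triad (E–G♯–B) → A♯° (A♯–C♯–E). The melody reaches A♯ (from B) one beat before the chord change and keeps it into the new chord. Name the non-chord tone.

A♯ is an anticipation.

The harmony at that moment is E major triad (E, G♯, B); A♯ is not a chord tone.
It is approached by step down from B and then sustained as the same pitch into the next harmony.
Arriving early and becoming a chord tone when the harmony changes — an anticipation.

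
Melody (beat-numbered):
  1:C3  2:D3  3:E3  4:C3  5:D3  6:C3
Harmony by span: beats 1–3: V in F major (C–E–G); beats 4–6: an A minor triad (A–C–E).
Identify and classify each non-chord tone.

The harmony at that moment is C major triad (C, E, G); D3 is not a chord tone.
It is approached by step up from C3 and left by step up to E3.
Step in, step out in the same direction — a passing tone.
The harmony at that moment is A minor triad (A, C, E); D3 is not a chord tone.
It is approached by step up from C3 and left by step down to C3.
Step away and step back to the same note — a neighbor tone (upper neighbor).

D3 (beat 2) — passing tone; D3 (beat 5) — neighbor tone.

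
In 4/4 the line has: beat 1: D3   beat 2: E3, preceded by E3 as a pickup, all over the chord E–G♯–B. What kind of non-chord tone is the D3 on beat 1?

The harmony at that moment is E major triad (E, G♯, B); D3 is not a chord tone.
It is approached by step down from E3 and left by step up to E3.
Step away and step back to the same note — a neighbor tone (lower neighbor).

Lower neighbor tone.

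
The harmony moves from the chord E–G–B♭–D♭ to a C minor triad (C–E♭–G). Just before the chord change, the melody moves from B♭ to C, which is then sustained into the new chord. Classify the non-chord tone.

C is an anticipation.

The harmony at that moment is E diminished seventh chord (E, G, B♭, D♭); C is not a chord tone.
It is approached by step up from B♭ and then sustained as the same pitch into the next harmony.
Arriving early and becoming a chord tone when the harmony changes — an anticipation.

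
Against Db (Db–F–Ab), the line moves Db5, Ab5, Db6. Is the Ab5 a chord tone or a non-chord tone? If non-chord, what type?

Db major triad contains Db, F, Ab; Ab is the fifth, so it is a chord tone.

Chord tone (the fifth of Db major triad).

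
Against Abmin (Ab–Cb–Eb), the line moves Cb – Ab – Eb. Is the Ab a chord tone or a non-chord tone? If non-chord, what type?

Ab minor triad contains Ab, Cb, Eb; Ab is the root, so it is a chord tone.

Chord tone (the root of Ab minor triad).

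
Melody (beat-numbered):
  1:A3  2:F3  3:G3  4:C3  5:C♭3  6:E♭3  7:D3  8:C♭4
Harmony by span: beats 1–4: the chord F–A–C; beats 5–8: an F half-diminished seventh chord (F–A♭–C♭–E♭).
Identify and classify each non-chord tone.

The harmony at that moment is F major triad (F, A, C); G3 is not a chord tone.
It is approached by step up from F3 and left by leap down to C3.
Step in, leap out — an escape tone.
The harmony at that moment is F half-diminished seventh chord (F, A♭, C♭, E♭); D3 is not a chord tone.
It is approached by step down from E♭3 and left by leap up to C♭4.
Step in, leap out — an escape tone.

G3 (beat 3) — escape tone; D3 (beat 7) — escape tone.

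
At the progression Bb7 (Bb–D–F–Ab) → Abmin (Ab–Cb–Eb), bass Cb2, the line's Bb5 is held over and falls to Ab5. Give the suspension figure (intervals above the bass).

At the second chord the bass is Cb2. The suspended Bb5 lies a seventh above the bass; after resolving down by step to Ab5, the interval above the bass becomes a sixth.
Suspension figures are named by those two intervals: 7–6.

7–6 suspension.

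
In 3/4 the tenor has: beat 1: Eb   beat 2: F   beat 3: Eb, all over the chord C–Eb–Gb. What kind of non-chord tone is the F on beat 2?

Upper neighbor tone.

The harmony at that moment is C diminished triad (C, Eb, Gb); F is not a chord tone.
It is approached by step up from Eb and left by step down to Eb.
Step away and step back to the same note — a neighbor tone (upper neighbor).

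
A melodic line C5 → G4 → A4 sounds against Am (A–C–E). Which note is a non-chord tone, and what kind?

The harmony at that moment is A minor triad (A, C, E); G4 is not a chord tone.
It is approached by leap down from C5 and left by step up to A4.
Leap in, step out — an appoggiatura.

G4 is an appoggiatura.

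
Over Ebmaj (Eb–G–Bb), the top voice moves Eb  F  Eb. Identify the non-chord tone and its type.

F is a neighbor tone.

The harmony at that moment is Eb major triad (Eb, G, Bb); F is not a chord tone.
It is approached by step up from Eb and left by step down to Eb.
Step away and step back to the same note — a neighbor tone (upper neighbor).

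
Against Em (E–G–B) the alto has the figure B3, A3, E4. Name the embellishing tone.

The harmony at that moment is E minor triad (E, G, B); A3 is not a chord tone.
It is approached by step down from B3 and left by leap up to E4.
Step in, leap out — an escape tone.

A3 is an escape tone.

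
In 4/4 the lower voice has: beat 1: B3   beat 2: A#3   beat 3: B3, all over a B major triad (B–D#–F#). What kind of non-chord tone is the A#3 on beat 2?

Lower neighbor tone.

The harmony at that moment is B major triad (B, D#, F#); A#3 is not a chord tone.
It is approached by step down from B3 and left by step up to B3.
Step away and step back to the same note — a neighbor tone (lower neighbor).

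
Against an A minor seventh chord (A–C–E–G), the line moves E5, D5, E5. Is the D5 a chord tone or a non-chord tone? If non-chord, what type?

The harmony at that moment is A minor seventh chord (A, C, E, G); D5 is not a chord tone.
It is approached by step down from E5 and left by step up to E5.
Step away and step back to the same note — a neighbor tone (lower neighbor).

Non-chord tone — a neighbor tone.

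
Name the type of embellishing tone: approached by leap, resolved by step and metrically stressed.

Appoggiatura.

Approach: by leap. Departure: by step. Metric position: strong.
Leap in, step out, in a metrically strong position — an appoggiatura. (It is the mirror image of the escape tone, which steps in and leaps out from a weak position.)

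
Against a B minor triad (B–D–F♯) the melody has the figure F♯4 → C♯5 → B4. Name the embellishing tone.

C♯5 is an appoggiatura.

The harmony at that moment is B minor triad (B, D, F♯); C♯5 is not a chord tone.
It is approached by leap up from F♯4 and left by step down to B4.
Leap in, step out — an appoggiatura.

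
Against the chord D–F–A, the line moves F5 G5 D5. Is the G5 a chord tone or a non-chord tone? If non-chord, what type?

Non-chord tone — an escape tone.

The harmony at that moment is D minor triad (D, F, A); G5 is not a chord tone.
It is approached by step up from F5 and left by leap down to D5.
Step in, leap out — an escape tone.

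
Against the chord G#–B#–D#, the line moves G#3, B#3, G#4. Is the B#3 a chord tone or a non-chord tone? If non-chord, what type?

Chord tone (the third of G# major triad).

G# major triad contains G#, B#, D#; B# is the third, so it is a chord tone.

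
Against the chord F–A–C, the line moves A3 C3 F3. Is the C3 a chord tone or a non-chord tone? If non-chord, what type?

Chord tone (the fifth of F major triad).

F major triad contains F, A, C; C is the fifth, so it is a chord tone.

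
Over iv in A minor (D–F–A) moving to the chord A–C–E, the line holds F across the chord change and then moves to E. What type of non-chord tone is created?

The harmony at that moment is A minor triad (A, C, E); F is not a chord tone.
It is held over (the same pitch as the preceding F) and left by step down to E.
Held over from the previous chord and resolving down by step — a suspension.

F is a suspension.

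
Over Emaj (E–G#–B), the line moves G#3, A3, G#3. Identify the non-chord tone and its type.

A3 is a neighbor tone.

The harmony at that moment is E major triad (E, G#, B); A3 is not a chord tone.
It is approached by step up from G#3 and left by step down to G#3.
Step away and step back to the same note — a neighbor tone (upper neighbor).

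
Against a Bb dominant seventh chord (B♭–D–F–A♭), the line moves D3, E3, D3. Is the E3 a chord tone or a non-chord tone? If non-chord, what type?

The harmony at that moment is B♭ dominant seventh chord (B♭, D, F, A♭); E3 is not a chord tone.
It is approached by step up from D3 and left by step down to D3.
Step away and step back to the same note — a neighbor tone (upper neighbor).

Non-chord tone — a neighbor tone.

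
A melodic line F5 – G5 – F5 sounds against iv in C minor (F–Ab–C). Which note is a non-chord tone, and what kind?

The harmony at that moment is F minor triad (F, Ab, C); G5 is not a chord tone.
It is approached by step up from F5 and left by step down to F5.
Step away and step back to the same note — a neighbor tone (upper neighbor).

G5 is a neighbor tone.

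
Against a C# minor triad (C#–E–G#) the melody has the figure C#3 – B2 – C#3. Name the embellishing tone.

The harmony at that moment is C# minor triad (C#, E, G#); B2 is not a chord tone.
It is approached by step down from C#3 and left by step up to C#3.
Step away and step back to the same note — a neighbor tone (lower neighbor).

B2 is a neighbor tone.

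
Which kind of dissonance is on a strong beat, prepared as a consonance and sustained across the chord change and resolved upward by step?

Approach: by preparation — the pitch is first a chord tone, then held (tied or repeated) while the harmony changes under it. Departure: up by step. Metric position: strong.
A prepared dissonance that resolves upward by step — a retardation. (The same figure resolving downward would be a suspension.)

Retardation.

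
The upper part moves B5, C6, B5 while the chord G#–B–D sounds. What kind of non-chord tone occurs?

C6 is a neighbor tone.

The harmony at that moment is G# diminished triad (G#, B, D); C6 is not a chord tone.
It is approached by step up from B5 and left by step down to B5.
Step away and step back to the same note — a neighbor tone (upper neighbor).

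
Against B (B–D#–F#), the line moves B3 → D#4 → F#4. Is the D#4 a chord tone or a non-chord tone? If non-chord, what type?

Chord tone (the third of B major triad).

B major triad contains B, D#, F#; D# is the third, so it is a chord tone.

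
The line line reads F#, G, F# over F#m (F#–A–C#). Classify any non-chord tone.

G is a neighbor tone.

The harmony at that moment is F# minor triad (F#, A, C#); G is not a chord tone.
It is approached by step up from F# and left by step down to F#.
Step away and step back to the same note — a neighbor tone (upper neighbor).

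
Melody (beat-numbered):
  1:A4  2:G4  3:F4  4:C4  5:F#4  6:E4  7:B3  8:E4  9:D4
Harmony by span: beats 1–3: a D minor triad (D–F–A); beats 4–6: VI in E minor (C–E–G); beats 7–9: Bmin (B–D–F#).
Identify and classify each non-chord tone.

The harmony at that moment is D minor triad (D, F, A); G4 is not a chord tone.
It is approached by step down from A4 and left by step down to F4.
Step in, step out in the same direction — a passing tone.
The harmony at that moment is C major triad (C, E, G); F#4 is not a chord tone.
It is approached by leap up from C4 and left by step down to E4.
Leap in, step out — an appoggiatura.
The harmony at that moment is B minor triad (B, D, F#); E4 is not a chord tone.
It is approached by leap up from B3 and left by step down to D4.
Leap in, step out — an appoggiatura.

G4 (beat 2) — passing tone; F#4 (beat 5) — appoggiatura; E4 (beat 8) — appoggiatura.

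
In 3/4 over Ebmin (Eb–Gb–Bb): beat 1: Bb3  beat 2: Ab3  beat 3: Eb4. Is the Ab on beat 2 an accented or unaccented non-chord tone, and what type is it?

Unaccented escape tone.

The harmony at that moment is Eb minor triad (Eb, Gb, Bb); Ab3 is not a chord tone.
It is approached by step down from Bb3 and left by leap up to Eb4.
Step in, leap out — an escape tone.
It falls on a weak beat, so it is unaccented.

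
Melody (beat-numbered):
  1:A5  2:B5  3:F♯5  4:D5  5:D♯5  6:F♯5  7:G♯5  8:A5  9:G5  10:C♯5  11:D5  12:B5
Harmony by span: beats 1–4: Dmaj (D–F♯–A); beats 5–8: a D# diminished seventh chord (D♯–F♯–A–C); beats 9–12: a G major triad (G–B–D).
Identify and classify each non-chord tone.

B5 (beat 2) — escape tone; G♯5 (beat 7) — passing tone; C♯5 (beat 10) — appoggiatura.

The harmony at that moment is D major triad (D, F♯, A); B5 is not a chord tone.
It is approached by step up from A5 and left by leap down to F♯5.
Step in, leap out — an escape tone.
The harmony at that moment is D♯ diminished seventh chord (D♯, F♯, A, C); G♯5 is not a chord tone.
It is approached by step up from F♯5 and left by step up to A5.
Step in, step out in the same direction — a passing tone.
The harmony at that moment is G major triad (G, B, D); C♯5 is not a chord tone.
It is approached by leap down from G5 and left by step up to D5.
Leap in, step out — an appoggiatura.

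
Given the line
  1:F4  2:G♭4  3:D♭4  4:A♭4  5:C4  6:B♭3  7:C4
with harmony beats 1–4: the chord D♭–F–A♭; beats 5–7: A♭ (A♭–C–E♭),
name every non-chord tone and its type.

The harmony at that moment is D♭ major triad (D♭, F, A♭); G♭4 is not a chord tone.
It is approached by step up from F4 and left by leap down to D♭4.
Step in, leap out — an escape tone.
The harmony at that moment is A♭ major triad (A♭, C, E♭); B♭3 is not a chord tone.
It is approached by step down from C4 and left by step up to C4.
Step away and step back to the same note — a neighbor tone (lower neighbor).

G♭4 (beat 2) — escape tone; B♭3 (beat 6) — neighbor tone.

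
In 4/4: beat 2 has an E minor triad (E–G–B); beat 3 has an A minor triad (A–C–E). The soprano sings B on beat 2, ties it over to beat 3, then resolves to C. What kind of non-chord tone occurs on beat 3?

The harmony at that moment is A minor triad (A, C, E); B is not a chord tone.
It is held over (the same pitch as the preceding B) and left by step up to C.
Held over from the previous chord and resolving up by step — a retardation.

Retardation.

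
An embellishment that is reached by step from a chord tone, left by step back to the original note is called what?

Approach: by step. Departure: by step in the opposite direction, back to the starting pitch.
Stepwise on both sides but reversing to return to the same chord tone — a neighbor tone. (Had it continued onward in the same direction it would be a passing tone instead.)

Neighbor tone.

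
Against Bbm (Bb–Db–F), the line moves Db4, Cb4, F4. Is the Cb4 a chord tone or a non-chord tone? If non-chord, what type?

Non-chord tone — an escape tone.

The harmony at that moment is Bb minor triad (Bb, Db, F); Cb4 is not a chord tone.
It is approached by step down from Db4 and left by leap up to F4.
Step in, leap out — an escape tone.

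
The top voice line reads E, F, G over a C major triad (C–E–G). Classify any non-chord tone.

The harmony at that moment is C major triad (C, E, G); F is not a chord tone.
It is approached by step up from E and left by step up to G.
Step in, step out in the same direction — a passing tone.

F is a passing tone.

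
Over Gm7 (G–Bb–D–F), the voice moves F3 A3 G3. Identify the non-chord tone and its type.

A3 is an appoggiatura.

The harmony at that moment is G minor seventh chord (G, Bb, D, F); A3 is not a chord tone.
It is approached by leap up from F3 and left by step down to G3.
Leap in, step out — an appoggiatura.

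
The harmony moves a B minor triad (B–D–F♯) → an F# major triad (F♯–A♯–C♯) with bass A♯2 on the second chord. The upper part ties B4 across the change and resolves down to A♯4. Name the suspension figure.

9–8 suspension.

At the second chord the bass is A♯2. The suspended B4 lies a ninth above the bass; after resolving down by step to A♯4, the interval above the bass becomes an octave.
Suspension figures are named by those two intervals: 9–8.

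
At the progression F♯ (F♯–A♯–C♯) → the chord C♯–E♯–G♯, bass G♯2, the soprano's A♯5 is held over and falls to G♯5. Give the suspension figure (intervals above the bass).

9–8 suspension.

At the second chord the bass is G♯2. The suspended A♯5 lies a ninth above the bass; after resolving down by step to G♯5, the interval above the bass becomes an octave.
Suspension figures are named by those two intervals: 9–8.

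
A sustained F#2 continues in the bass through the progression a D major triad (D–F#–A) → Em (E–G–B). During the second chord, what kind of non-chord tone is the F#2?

Pedal tone (pedal point).

The harmony at that moment is E minor triad (E, G, B); F#2 is not a chord tone.
It is held over (the same pitch as the preceding F#2) and then sustained as the same pitch into the next harmony.
Sustained through a change of harmony — a pedal tone.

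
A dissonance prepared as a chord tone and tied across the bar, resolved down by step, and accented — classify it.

Approach: by preparation — the pitch is first a chord tone, then held (tied or repeated) while the harmony changes under it. Departure: down by step. Metric position: strong.
A prepared dissonance that resolves downward by step — a suspension. (The same figure resolving upward would be a retardation.)

Suspension.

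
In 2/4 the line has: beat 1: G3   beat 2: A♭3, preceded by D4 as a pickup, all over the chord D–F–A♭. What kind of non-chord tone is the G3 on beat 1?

Appoggiatura.

The harmony at that moment is D diminished triad (D, F, A♭); G3 is not a chord tone.
It is approached by leap down from D4 and left by step up to A♭3.
Leap in, step out, metrically accented — an appoggiatura.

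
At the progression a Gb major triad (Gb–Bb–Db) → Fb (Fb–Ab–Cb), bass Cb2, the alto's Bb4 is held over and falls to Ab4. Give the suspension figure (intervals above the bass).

At the second chord the bass is Cb2. The suspended Bb4 lies a seventh above the bass; after resolving down by step to Ab4, the interval above the bass becomes a sixth.
Suspension figures are named by those two intervals: 7–6.

7–6 suspension.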